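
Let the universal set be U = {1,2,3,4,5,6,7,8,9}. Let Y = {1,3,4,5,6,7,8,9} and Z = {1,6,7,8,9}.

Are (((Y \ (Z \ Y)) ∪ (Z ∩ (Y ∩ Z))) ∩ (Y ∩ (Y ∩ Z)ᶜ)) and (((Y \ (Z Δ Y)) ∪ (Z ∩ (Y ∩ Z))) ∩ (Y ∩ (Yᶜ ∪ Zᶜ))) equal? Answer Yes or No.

No

Z \ Y = {}
Y \ (Z \ Y) = {1,3,4,5,6,7,8,9}
Y ∩ Z = {1,6,7,8,9}
Z ∩ (Y ∩ Z) = {1,6,7,8,9}
(Y \ (Z \ Y)) ∪ (Z ∩ (Y ∩ Z)) = {1,3,4,5,6,7,8,9}
(Y ∩ Z)ᶜ = {2,3,4,5}
Y ∩ (Y ∩ Z)ᶜ = {3,4,5}
((Y \ (Z \ Y)) ∪ (Z ∩ (Y ∩ Z))) ∩ (Y ∩ (Y ∩ Z)ᶜ) = {3,4,5}
Z Δ Y = {3,4,5}
Y \ (Z Δ Y) = {1,6,7,8,9}
(Y \ (Z Δ Y)) ∪ (Z ∩ (Y ∩ Z)) = {1,6,7,8,9}
Yᶜ = {2}
Zᶜ = {2,3,4,5}
Yᶜ ∪ Zᶜ = {2,3,4,5}
Y ∩ (Yᶜ ∪ Zᶜ) = {3,4,5}
((Y \ (Z Δ Y)) ∪ (Z ∩ (Y ∩ Z))) ∩ (Y ∩ (Yᶜ ∪ Zᶜ)) = {}
3 ∈ ((Y \ (Z \ Y)) ∪ (Z ∩ (Y ∩ Z))) ∩ (Y ∩ (Y ∩ Z)ᶜ) but 3 ∉ ((Y \ (Z Δ Y)) ∪ (Z ∩ (Y ∩ Z))) ∩ (Y ∩ (Yᶜ ∪ Zᶜ)), so they differ.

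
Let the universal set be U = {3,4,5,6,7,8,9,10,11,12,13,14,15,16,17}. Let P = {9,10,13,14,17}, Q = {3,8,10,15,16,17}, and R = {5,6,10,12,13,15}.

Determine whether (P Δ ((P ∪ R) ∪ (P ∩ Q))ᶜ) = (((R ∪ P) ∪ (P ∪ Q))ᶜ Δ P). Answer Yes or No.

No

P ∪ R = {5,6,9,10,12,13,14,15,17}
P ∩ Q = {10,17}
(P ∪ R) ∪ (P ∩ Q) = {5,6,9,10,12,13,14,15,17}
((P ∪ R) ∪ (P ∩ Q))ᶜ = {3,4,7,8,11,16}
P Δ ((P ∪ R) ∪ (P ∩ Q))ᶜ = {3,4,7,8,9,10,11,13,14,16,17}
R ∪ P = {5,6,9,10,12,13,14,15,17}
P ∪ Q = {3,8,9,10,13,14,15,16,17}
(R ∪ P) ∪ (P ∪ Q) = {3,5,6,8,9,10,12,13,14,15,16,17}
((R ∪ P) ∪ (P ∪ Q))ᶜ = {4,7,11}
((R ∪ P) ∪ (P ∪ Q))ᶜ Δ P = {4,7,9,10,11,13,14,17}
3 ∈ P Δ ((P ∪ R) ∪ (P ∩ Q))ᶜ but 3 ∉ ((R ∪ P) ∪ (P ∪ Q))ᶜ Δ P, so they differ.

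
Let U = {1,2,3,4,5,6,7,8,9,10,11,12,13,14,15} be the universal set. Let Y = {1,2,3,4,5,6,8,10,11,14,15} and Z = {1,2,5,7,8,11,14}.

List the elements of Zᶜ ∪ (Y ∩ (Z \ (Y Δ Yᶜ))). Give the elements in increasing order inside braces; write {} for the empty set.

{3,4,6,9,10,12,13,15}

Zᶜ = {3,4,6,9,10,12,13,15}
Yᶜ = {7,9,12,13}
Y Δ Yᶜ = {1,2,3,4,5,6,7,8,9,10,11,12,13,14,15}
Z \ (Y Δ Yᶜ) = {}
Y ∩ (Z \ (Y Δ Yᶜ)) = {}
Zᶜ ∪ (Y ∩ (Z \ (Y Δ Yᶜ))) = {3,4,6,9,10,12,13,15}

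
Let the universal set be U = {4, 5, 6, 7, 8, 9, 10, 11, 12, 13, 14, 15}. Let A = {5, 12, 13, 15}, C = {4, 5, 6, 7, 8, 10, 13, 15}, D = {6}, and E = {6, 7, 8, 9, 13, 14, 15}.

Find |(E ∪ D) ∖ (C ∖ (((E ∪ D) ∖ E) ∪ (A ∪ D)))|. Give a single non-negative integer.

E ∪ D = {6, 7, 8, 9, 13, 14, 15}
(E ∪ D) ∖ E = {}
A ∪ D = {5, 6, 12, 13, 15}
((E ∪ D) ∖ E) ∪ (A ∪ D) = {5, 6, 12, 13, 15}
C ∖ (((E ∪ D) ∖ E) ∪ (A ∪ D)) = {4, 7, 8, 10}
(E ∪ D) ∖ (C ∖ (((E ∪ D) ∖ E) ∪ (A ∪ D))) = {6, 9, 13, 14, 15}
|(E ∪ D) ∖ (C ∖ (((E ∪ D) ∖ E) ∪ (A ∪ D)))| = 5

5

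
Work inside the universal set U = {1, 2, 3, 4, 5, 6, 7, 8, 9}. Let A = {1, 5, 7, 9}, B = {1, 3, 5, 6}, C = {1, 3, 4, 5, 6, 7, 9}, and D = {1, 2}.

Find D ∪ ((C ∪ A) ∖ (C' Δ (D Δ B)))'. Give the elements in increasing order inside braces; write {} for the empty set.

{1, 2, 3, 5, 6, 8}

C ∪ A = {1, 3, 4, 5, 6, 7, 9}
C' = {2, 8}
D Δ B = {2, 3, 5, 6}
C' Δ (D Δ B) = {3, 5, 6, 8}
(C ∪ A) ∖ (C' Δ (D Δ B)) = {1, 4, 7, 9}
((C ∪ A) ∖ (C' Δ (D Δ B)))' = {2, 3, 5, 6, 8}
D ∪ ((C ∪ A) ∖ (C' Δ (D Δ B)))' = {1, 2, 3, 5, 6, 8}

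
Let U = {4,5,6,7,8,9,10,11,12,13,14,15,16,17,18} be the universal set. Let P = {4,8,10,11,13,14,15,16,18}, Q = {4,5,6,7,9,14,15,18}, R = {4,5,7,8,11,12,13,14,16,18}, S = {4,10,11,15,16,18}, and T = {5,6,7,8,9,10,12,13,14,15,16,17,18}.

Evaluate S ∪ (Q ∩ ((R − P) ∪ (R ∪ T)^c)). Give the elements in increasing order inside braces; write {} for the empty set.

{4,5,7,10,11,15,16,18}

R − P = {5,7,12}
R ∪ T = {4,5,6,7,8,9,10,11,12,13,14,15,16,17,18}
(R ∪ T)^c = {}
(R − P) ∪ (R ∪ T)^c = {5,7,12}
Q ∩ ((R − P) ∪ (R ∪ T)^c) = {5,7}
S ∪ (Q ∩ ((R − P) ∪ (R ∪ T)^c)) = {4,5,7,10,11,15,16,18}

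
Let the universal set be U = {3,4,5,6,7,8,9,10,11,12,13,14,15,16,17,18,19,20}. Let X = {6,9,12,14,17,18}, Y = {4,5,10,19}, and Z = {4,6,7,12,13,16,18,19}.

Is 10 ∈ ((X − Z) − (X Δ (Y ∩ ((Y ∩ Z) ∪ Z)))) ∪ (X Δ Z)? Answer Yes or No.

No

10 ∉ X and 10 ∉ Z, so 10 ∉ X − Z
10 ∈ Y and 10 ∉ Z, so 10 ∉ Y ∩ Z
10 ∉ (Y ∩ Z) and 10 ∉ Z, so 10 ∉ (Y ∩ Z) ∪ Z
10 ∈ Y and 10 ∉ ((Y ∩ Z) ∪ Z), so 10 ∉ Y ∩ ((Y ∩ Z) ∪ Z)
10 ∉ X and 10 ∉ (Y ∩ ((Y ∩ Z) ∪ Z)), so 10 ∉ X Δ (Y ∩ ((Y ∩ Z) ∪ Z))
10 ∉ (X − Z) and 10 ∉ (X Δ (Y ∩ ((Y ∩ Z) ∪ Z))), so 10 ∉ (X − Z) − (X Δ (Y ∩ ((Y ∩ Z) ∪ Z)))
10 ∉ X and 10 ∉ Z, so 10 ∉ X Δ Z
10 ∉ ((X − Z) − (X Δ (Y ∩ ((Y ∩ Z) ∪ Z)))) and 10 ∉ (X Δ Z), so 10 ∉ ((X − Z) − (X Δ (Y ∩ ((Y ∩ Z) ∪ Z)))) ∪ (X Δ Z)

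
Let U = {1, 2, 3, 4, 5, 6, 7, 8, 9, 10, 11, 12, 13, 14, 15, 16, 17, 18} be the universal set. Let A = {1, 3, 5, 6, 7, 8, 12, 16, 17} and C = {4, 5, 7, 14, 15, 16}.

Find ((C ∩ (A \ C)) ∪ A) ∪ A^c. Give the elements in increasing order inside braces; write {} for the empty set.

{1, 2, 3, 4, 5, 6, 7, 8, 9, 10, 11, 12, 13, 14, 15, 16, 17, 18}

A \ C = {1, 3, 6, 8, 12, 17}
C ∩ (A \ C) = {}
(C ∩ (A \ C)) ∪ A = {1, 3, 5, 6, 7, 8, 12, 16, 17}
A^c = {2, 4, 9, 10, 11, 13, 14, 15, 18}
((C ∩ (A \ C)) ∪ A) ∪ A^c = {1, 2, 3, 4, 5, 6, 7, 8, 9, 10, 11, 12, 13, 14, 15, 16, 17, 18}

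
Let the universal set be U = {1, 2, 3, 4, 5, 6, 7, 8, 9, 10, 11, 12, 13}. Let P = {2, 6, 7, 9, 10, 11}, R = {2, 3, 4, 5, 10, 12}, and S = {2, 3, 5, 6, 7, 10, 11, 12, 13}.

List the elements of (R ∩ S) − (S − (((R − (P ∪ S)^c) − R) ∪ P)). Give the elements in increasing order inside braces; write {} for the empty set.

{2, 10}

R ∩ S = {2, 3, 5, 10, 12}
P ∪ S = {2, 3, 5, 6, 7, 9, 10, 11, 12, 13}
(P ∪ S)^c = {1, 4, 8}
R − (P ∪ S)^c = {2, 3, 5, 10, 12}
(R − (P ∪ S)^c) − R = {}
((R − (P ∪ S)^c) − R) ∪ P = {2, 6, 7, 9, 10, 11}
S − (((R − (P ∪ S)^c) − R) ∪ P) = {3, 5, 12, 13}
(R ∩ S) − (S − (((R − (P ∪ S)^c) − R) ∪ P)) = {2, 10}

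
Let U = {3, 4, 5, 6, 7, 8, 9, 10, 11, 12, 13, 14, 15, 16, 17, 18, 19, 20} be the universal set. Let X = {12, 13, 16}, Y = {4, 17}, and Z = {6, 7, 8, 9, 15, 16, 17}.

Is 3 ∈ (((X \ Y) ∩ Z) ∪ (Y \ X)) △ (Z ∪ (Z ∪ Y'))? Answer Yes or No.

Yes

3 ∉ X and 3 ∉ Y, so 3 ∉ X \ Y
3 ∉ (X \ Y) and 3 ∉ Z, so 3 ∉ (X \ Y) ∩ Z
3 ∉ Y and 3 ∉ X, so 3 ∉ Y \ X
3 ∉ ((X \ Y) ∩ Z) and 3 ∉ (Y \ X), so 3 ∉ ((X \ Y) ∩ Z) ∪ (Y \ X)
3 ∉ Y, so 3 ∈ Y'
3 ∉ Z and 3 ∈ Y', so 3 ∈ Z ∪ Y'
3 ∉ Z and 3 ∈ (Z ∪ Y'), so 3 ∈ Z ∪ (Z ∪ Y')
3 ∉ (((X \ Y) ∩ Z) ∪ (Y \ X)) and 3 ∈ (Z ∪ (Z ∪ Y')), so 3 ∈ (((X \ Y) ∩ Z) ∪ (Y \ X)) △ (Z ∪ (Z ∪ Y'))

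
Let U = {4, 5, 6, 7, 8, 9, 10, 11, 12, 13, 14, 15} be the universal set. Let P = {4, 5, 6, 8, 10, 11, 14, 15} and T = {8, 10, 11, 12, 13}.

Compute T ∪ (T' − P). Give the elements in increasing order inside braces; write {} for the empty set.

{7, 8, 9, 10, 11, 12, 13}

T' = {4, 5, 6, 7, 9, 14, 15}
T' − P = {7, 9}
T ∪ (T' − P) = {7, 8, 9, 10, 11, 12, 13}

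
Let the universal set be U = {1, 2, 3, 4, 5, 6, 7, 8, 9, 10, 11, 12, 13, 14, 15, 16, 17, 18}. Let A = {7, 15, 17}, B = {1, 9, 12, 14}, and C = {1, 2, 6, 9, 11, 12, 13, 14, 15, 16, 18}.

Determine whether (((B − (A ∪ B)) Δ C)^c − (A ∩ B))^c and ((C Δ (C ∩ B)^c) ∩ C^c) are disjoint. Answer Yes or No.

A ∪ B = {1, 7, 9, 12, 14, 15, 17}
B − (A ∪ B) = {}
(B − (A ∪ B)) Δ C = {1, 2, 6, 9, 11, 12, 13, 14, 15, 16, 18}
((B − (A ∪ B)) Δ C)^c = {3, 4, 5, 7, 8, 10, 17}
A ∩ B = {}
((B − (A ∪ B)) Δ C)^c − (A ∩ B) = {3, 4, 5, 7, 8, 10, 17}
(((B − (A ∪ B)) Δ C)^c − (A ∩ B))^c = {1, 2, 6, 9, 11, 12, 13, 14, 15, 16, 18}
C ∩ B = {1, 9, 12, 14}
(C ∩ B)^c = {2, 3, 4, 5, 6, 7, 8, 10, 11, 13, 15, 16, 17, 18}
C Δ (C ∩ B)^c = {1, 3, 4, 5, 7, 8, 9, 10, 12, 14, 17}
C^c = {3, 4, 5, 7, 8, 10, 17}
(C Δ (C ∩ B)^c) ∩ C^c = {3, 4, 5, 7, 8, 10, 17}
{1, 2, 6, 9, 11, 12, 13, 14, 15, 16, 18} and {3, 4, 5, 7, 8, 10, 17} share no elements.

Yes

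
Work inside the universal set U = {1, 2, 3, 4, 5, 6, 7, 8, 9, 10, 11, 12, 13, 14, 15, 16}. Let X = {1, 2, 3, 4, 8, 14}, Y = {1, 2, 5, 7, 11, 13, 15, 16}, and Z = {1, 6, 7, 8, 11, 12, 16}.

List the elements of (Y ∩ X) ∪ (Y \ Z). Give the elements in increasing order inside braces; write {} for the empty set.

{1, 2, 5, 13, 15}

Y ∩ X = {1, 2}
Y \ Z = {2, 5, 13, 15}
(Y ∩ X) ∪ (Y \ Z) = {1, 2, 5, 13, 15}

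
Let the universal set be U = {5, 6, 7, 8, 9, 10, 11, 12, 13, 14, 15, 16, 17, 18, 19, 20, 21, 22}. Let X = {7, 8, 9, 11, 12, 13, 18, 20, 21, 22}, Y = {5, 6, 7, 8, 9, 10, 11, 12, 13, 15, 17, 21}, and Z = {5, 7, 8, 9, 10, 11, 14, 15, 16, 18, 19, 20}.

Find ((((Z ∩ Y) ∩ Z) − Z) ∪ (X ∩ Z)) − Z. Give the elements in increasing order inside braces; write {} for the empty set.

{}

Z ∩ Y = {5, 7, 8, 9, 10, 11, 15}
(Z ∩ Y) ∩ Z = {5, 7, 8, 9, 10, 11, 15}
((Z ∩ Y) ∩ Z) − Z = {}
X ∩ Z = {7, 8, 9, 11, 18, 20}
(((Z ∩ Y) ∩ Z) − Z) ∪ (X ∩ Z) = {7, 8, 9, 11, 18, 20}
((((Z ∩ Y) ∩ Z) − Z) ∪ (X ∩ Z)) − Z = {}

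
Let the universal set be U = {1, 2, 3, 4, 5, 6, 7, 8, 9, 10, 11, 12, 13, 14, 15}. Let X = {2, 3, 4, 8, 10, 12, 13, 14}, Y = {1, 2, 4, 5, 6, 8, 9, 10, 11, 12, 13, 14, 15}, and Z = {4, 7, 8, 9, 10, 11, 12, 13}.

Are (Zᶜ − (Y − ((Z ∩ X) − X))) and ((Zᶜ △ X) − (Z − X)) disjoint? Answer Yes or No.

Zᶜ = {1, 2, 3, 5, 6, 14, 15}
Z ∩ X = {4, 8, 10, 12, 13}
(Z ∩ X) − X = {}
Y − ((Z ∩ X) − X) = {1, 2, 4, 5, 6, 8, 9, 10, 11, 12, 13, 14, 15}
Zᶜ − (Y − ((Z ∩ X) − X)) = {3}
Zᶜ △ X = {1, 4, 5, 6, 8, 10, 12, 13, 15}
Z − X = {7, 9, 11}
(Zᶜ △ X) − (Z − X) = {1, 4, 5, 6, 8, 10, 12, 13, 15}
{3} and {1, 4, 5, 6, 8, 10, 12, 13, 15} share no elements.

Yes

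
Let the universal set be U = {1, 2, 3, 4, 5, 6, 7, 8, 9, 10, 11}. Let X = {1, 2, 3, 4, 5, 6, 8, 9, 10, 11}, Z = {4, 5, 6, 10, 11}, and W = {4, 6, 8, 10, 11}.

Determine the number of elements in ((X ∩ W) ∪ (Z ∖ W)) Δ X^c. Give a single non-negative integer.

7

X ∩ W = {4, 6, 8, 10, 11}
Z ∖ W = {5}
(X ∩ W) ∪ (Z ∖ W) = {4, 5, 6, 8, 10, 11}
X^c = {7}
((X ∩ W) ∪ (Z ∖ W)) Δ X^c = {4, 5, 6, 7, 8, 10, 11}
|((X ∩ W) ∪ (Z ∖ W)) Δ X^c| = 7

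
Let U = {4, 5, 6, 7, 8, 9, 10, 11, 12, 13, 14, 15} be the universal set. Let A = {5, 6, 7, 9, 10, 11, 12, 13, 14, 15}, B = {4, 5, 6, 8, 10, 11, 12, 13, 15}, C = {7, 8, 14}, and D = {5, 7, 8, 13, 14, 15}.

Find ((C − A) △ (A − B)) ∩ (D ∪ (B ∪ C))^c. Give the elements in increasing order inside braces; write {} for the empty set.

{9}

C − A = {8}
A − B = {7, 9, 14}
(C − A) △ (A − B) = {7, 8, 9, 14}
B ∪ C = {4, 5, 6, 7, 8, 10, 11, 12, 13, 14, 15}
D ∪ (B ∪ C) = {4, 5, 6, 7, 8, 10, 11, 12, 13, 14, 15}
(D ∪ (B ∪ C))^c = {9}
((C − A) △ (A − B)) ∩ (D ∪ (B ∪ C))^c = {9}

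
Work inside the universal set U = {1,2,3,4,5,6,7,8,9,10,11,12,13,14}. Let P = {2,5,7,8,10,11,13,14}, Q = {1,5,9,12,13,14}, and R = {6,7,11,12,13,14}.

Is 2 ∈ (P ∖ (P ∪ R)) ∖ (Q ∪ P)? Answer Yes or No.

No

2 ∈ P and 2 ∉ R, so 2 ∈ P ∪ R
2 ∈ P and 2 ∈ (P ∪ R), so 2 ∉ P ∖ (P ∪ R)
2 ∉ Q and 2 ∈ P, so 2 ∈ Q ∪ P
2 ∉ (P ∖ (P ∪ R)) and 2 ∈ (Q ∪ P), so 2 ∉ (P ∖ (P ∪ R)) ∖ (Q ∪ P)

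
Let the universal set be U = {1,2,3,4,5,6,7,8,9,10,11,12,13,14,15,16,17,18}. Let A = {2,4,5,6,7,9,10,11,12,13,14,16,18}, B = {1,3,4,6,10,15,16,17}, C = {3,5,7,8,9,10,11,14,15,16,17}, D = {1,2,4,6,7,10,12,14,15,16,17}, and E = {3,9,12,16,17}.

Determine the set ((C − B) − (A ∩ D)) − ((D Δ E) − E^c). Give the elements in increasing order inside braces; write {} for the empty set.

{5,8,11}

C − B = {5,7,8,9,11,14}
A ∩ D = {2,4,6,7,10,12,14,16}
(C − B) − (A ∩ D) = {5,8,9,11}
D Δ E = {1,2,3,4,6,7,9,10,14,15}
E^c = {1,2,4,5,6,7,8,10,11,13,14,15,18}
(D Δ E) − E^c = {3,9}
((C − B) − (A ∩ D)) − ((D Δ E) − E^c) = {5,8,11}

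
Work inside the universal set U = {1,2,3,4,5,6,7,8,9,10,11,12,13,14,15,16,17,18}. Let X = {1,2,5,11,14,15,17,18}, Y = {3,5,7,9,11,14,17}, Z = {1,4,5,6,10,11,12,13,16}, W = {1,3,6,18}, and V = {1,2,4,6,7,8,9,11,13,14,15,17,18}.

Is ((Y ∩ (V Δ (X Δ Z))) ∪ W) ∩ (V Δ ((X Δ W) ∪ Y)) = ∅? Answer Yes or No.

No

X Δ Z = {2,4,6,10,12,13,14,15,16,17,18}
V Δ (X Δ Z) = {1,7,8,9,10,11,12,16}
Y ∩ (V Δ (X Δ Z)) = {7,9,11}
(Y ∩ (V Δ (X Δ Z))) ∪ W = {1,3,6,7,9,11,18}
X Δ W = {2,3,5,6,11,14,15,17}
(X Δ W) ∪ Y = {2,3,5,6,7,9,11,14,15,17}
V Δ ((X Δ W) ∪ Y) = {1,3,4,5,8,13,18}
1 lies in both, so they are not disjoint.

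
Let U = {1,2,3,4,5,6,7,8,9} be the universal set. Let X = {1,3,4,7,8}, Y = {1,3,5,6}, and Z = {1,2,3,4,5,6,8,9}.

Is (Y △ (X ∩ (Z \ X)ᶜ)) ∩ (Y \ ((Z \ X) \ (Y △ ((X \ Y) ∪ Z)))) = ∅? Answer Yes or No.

Yes

Z \ X = {2,5,6,9}
(Z \ X)ᶜ = {1,3,4,7,8}
X ∩ (Z \ X)ᶜ = {1,3,4,7,8}
Y △ (X ∩ (Z \ X)ᶜ) = {4,5,6,7,8}
X \ Y = {4,7,8}
(X \ Y) ∪ Z = {1,2,3,4,5,6,7,8,9}
Y △ ((X \ Y) ∪ Z) = {2,4,7,8,9}
(Z \ X) \ (Y △ ((X \ Y) ∪ Z)) = {5,6}
Y \ ((Z \ X) \ (Y △ ((X \ Y) ∪ Z))) = {1,3}
{4,5,6,7,8} and {1,3} share no elements.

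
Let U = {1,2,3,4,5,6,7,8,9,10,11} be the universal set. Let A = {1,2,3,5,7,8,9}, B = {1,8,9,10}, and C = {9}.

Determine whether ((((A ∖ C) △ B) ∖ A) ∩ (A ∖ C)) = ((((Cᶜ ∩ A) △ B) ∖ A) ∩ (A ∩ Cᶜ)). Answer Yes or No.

A ∖ C = {1,2,3,5,7,8}
(A ∖ C) △ B = {2,3,5,7,9,10}
((A ∖ C) △ B) ∖ A = {10}
(((A ∖ C) △ B) ∖ A) ∩ (A ∖ C) = {}
Cᶜ = {1,2,3,4,5,6,7,8,10,11}
Cᶜ ∩ A = {1,2,3,5,7,8}
(Cᶜ ∩ A) △ B = {2,3,5,7,9,10}
((Cᶜ ∩ A) △ B) ∖ A = {10}
A ∩ Cᶜ = {1,2,3,5,7,8}
(((Cᶜ ∩ A) △ B) ∖ A) ∩ (A ∩ Cᶜ) = {}
Both equal {}, so (((A ∖ C) △ B) ∖ A) ∩ (A ∖ C) = (((Cᶜ ∩ A) △ B) ∖ A) ∩ (A ∩ Cᶜ).

Yes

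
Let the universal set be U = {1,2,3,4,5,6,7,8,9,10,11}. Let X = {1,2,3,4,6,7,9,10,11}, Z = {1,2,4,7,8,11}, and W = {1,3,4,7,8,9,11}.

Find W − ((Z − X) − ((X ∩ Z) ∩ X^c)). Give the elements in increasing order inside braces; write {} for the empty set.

{1,3,4,7,9,11}

Z − X = {8}
X ∩ Z = {1,2,4,7,11}
X^c = {5,8}
(X ∩ Z) ∩ X^c = {}
(Z − X) − ((X ∩ Z) ∩ X^c) = {8}
W − ((Z − X) − ((X ∩ Z) ∩ X^c)) = {1,3,4,7,9,11}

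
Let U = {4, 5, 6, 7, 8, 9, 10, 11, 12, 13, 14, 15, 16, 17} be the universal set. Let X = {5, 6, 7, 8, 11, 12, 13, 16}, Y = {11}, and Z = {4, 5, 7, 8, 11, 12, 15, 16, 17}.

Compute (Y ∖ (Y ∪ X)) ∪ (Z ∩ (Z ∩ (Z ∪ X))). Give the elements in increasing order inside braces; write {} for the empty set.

{4, 5, 7, 8, 11, 12, 15, 16, 17}

Y ∪ X = {5, 6, 7, 8, 11, 12, 13, 16}
Y ∖ (Y ∪ X) = {}
Z ∪ X = {4, 5, 6, 7, 8, 11, 12, 13, 15, 16, 17}
Z ∩ (Z ∪ X) = {4, 5, 7, 8, 11, 12, 15, 16, 17}
Z ∩ (Z ∩ (Z ∪ X)) = {4, 5, 7, 8, 11, 12, 15, 16, 17}
(Y ∖ (Y ∪ X)) ∪ (Z ∩ (Z ∩ (Z ∪ X))) = {4, 5, 7, 8, 11, 12, 15, 16, 17}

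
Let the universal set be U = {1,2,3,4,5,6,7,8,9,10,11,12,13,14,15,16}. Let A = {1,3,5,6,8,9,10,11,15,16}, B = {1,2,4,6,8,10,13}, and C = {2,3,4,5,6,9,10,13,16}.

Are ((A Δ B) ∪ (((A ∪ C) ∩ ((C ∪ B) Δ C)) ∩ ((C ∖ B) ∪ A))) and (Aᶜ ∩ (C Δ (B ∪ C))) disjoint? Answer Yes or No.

A Δ B = {2,3,4,5,9,11,13,15,16}
A ∪ C = {1,2,3,4,5,6,8,9,10,11,13,15,16}
C ∪ B = {1,2,3,4,5,6,8,9,10,13,16}
(C ∪ B) Δ C = {1,8}
(A ∪ C) ∩ ((C ∪ B) Δ C) = {1,8}
C ∖ B = {3,5,9,16}
(C ∖ B) ∪ A = {1,3,5,6,8,9,10,11,15,16}
((A ∪ C) ∩ ((C ∪ B) Δ C)) ∩ ((C ∖ B) ∪ A) = {1,8}
(A Δ B) ∪ (((A ∪ C) ∩ ((C ∪ B) Δ C)) ∩ ((C ∖ B) ∪ A)) = {1,2,3,4,5,8,9,11,13,15,16}
Aᶜ = {2,4,7,12,13,14}
B ∪ C = {1,2,3,4,5,6,8,9,10,13,16}
C Δ (B ∪ C) = {1,8}
Aᶜ ∩ (C Δ (B ∪ C)) = {}
{1,2,3,4,5,8,9,11,13,15,16} and {} share no elements.

Yes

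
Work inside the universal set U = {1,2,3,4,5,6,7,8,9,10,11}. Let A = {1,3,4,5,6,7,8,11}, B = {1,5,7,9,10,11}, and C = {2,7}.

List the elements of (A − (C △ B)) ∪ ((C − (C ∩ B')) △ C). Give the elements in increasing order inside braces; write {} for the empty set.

C △ B = {1,2,5,9,10,11}
A − (C △ B) = {3,4,6,7,8}
B' = {2,3,4,6,8}
C ∩ B' = {2}
C − (C ∩ B') = {7}
(C − (C ∩ B')) △ C = {2}
(A − (C △ B)) ∪ ((C − (C ∩ B')) △ C) = {2,3,4,6,7,8}

{2,3,4,6,7,8}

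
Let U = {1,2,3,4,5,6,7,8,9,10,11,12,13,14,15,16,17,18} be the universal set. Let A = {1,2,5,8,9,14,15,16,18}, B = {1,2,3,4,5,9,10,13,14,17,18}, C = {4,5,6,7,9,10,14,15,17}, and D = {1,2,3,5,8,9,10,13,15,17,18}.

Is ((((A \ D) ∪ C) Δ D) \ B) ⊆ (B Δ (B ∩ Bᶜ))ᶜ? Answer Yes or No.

A \ D = {14,16}
(A \ D) ∪ C = {4,5,6,7,9,10,14,15,16,17}
((A \ D) ∪ C) Δ D = {1,2,3,4,6,7,8,13,14,16,18}
(((A \ D) ∪ C) Δ D) \ B = {6,7,8,16}
Bᶜ = {6,7,8,11,12,15,16}
B ∩ Bᶜ = {}
B Δ (B ∩ Bᶜ) = {1,2,3,4,5,9,10,13,14,17,18}
(B Δ (B ∩ Bᶜ))ᶜ = {6,7,8,11,12,15,16}
Every element of {6,7,8,16} is in {6,7,8,11,12,15,16}, so (((A \ D) ∪ C) Δ D) \ B ⊆ (B Δ (B ∩ Bᶜ))ᶜ.

Yes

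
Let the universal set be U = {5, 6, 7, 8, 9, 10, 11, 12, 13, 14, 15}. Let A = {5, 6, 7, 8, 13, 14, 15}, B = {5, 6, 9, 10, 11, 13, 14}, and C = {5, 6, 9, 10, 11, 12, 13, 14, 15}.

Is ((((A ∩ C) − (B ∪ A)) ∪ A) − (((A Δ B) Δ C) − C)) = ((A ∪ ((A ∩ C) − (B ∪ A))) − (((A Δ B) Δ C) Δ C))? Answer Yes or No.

A ∩ C = {5, 6, 13, 14, 15}
B ∪ A = {5, 6, 7, 8, 9, 10, 11, 13, 14, 15}
(A ∩ C) − (B ∪ A) = {}
((A ∩ C) − (B ∪ A)) ∪ A = {5, 6, 7, 8, 13, 14, 15}
A Δ B = {7, 8, 9, 10, 11, 15}
(A Δ B) Δ C = {5, 6, 7, 8, 12, 13, 14}
((A Δ B) Δ C) − C = {7, 8}
(((A ∩ C) − (B ∪ A)) ∪ A) − (((A Δ B) Δ C) − C) = {5, 6, 13, 14, 15}
A ∪ ((A ∩ C) − (B ∪ A)) = {5, 6, 7, 8, 13, 14, 15}
((A Δ B) Δ C) Δ C = {7, 8, 9, 10, 11, 15}
(A ∪ ((A ∩ C) − (B ∪ A))) − (((A Δ B) Δ C) Δ C) = {5, 6, 13, 14}
15 ∈ (((A ∩ C) − (B ∪ A)) ∪ A) − (((A Δ B) Δ C) − C) but 15 ∉ (A ∪ ((A ∩ C) − (B ∪ A))) − (((A Δ B) Δ C) Δ C), so they differ.

No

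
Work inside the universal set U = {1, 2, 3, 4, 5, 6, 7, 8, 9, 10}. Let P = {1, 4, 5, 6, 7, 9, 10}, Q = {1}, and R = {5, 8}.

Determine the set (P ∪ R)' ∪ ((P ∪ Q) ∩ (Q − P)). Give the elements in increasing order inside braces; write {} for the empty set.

{2, 3}

P ∪ R = {1, 4, 5, 6, 7, 8, 9, 10}
(P ∪ R)' = {2, 3}
P ∪ Q = {1, 4, 5, 6, 7, 9, 10}
Q − P = {}
(P ∪ Q) ∩ (Q − P) = {}
(P ∪ R)' ∪ ((P ∪ Q) ∩ (Q − P)) = {2, 3}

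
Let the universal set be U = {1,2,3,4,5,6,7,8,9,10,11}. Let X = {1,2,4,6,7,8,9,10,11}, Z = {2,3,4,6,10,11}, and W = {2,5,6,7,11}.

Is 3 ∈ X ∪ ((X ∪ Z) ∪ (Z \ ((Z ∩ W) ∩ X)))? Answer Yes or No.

Yes

3 ∉ X and 3 ∈ Z, so 3 ∈ X ∪ Z
3 ∈ Z and 3 ∉ W, so 3 ∉ Z ∩ W
3 ∉ (Z ∩ W) and 3 ∉ X, so 3 ∉ (Z ∩ W) ∩ X
3 ∈ Z and 3 ∉ ((Z ∩ W) ∩ X), so 3 ∈ Z \ ((Z ∩ W) ∩ X)
3 ∈ (X ∪ Z) and 3 ∈ (Z \ ((Z ∩ W) ∩ X)), so 3 ∈ (X ∪ Z) ∪ (Z \ ((Z ∩ W) ∩ X))
3 ∉ X and 3 ∈ ((X ∪ Z) ∪ (Z \ ((Z ∩ W) ∩ X))), so 3 ∈ X ∪ ((X ∪ Z) ∪ (Z \ ((Z ∩ W) ∩ X)))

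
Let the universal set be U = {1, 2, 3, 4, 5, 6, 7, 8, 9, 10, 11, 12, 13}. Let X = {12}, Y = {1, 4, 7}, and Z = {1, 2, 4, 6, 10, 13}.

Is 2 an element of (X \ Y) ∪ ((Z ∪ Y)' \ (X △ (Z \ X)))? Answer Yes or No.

2 ∉ X and 2 ∉ Y, so 2 ∉ X \ Y
2 ∈ Z and 2 ∉ Y, so 2 ∈ Z ∪ Y
2 ∉ (Z ∪ Y)' since 2 ∈ (Z ∪ Y)
2 ∈ Z and 2 ∉ X, so 2 ∈ Z \ X
2 ∉ X and 2 ∈ (Z \ X), so 2 ∈ X △ (Z \ X)
2 ∉ (Z ∪ Y)' and 2 ∈ (X △ (Z \ X)), so 2 ∉ (Z ∪ Y)' \ (X △ (Z \ X))
2 ∉ (X \ Y) and 2 ∉ ((Z ∪ Y)' \ (X △ (Z \ X))), so 2 ∉ (X \ Y) ∪ ((Z ∪ Y)' \ (X △ (Z \ X)))

No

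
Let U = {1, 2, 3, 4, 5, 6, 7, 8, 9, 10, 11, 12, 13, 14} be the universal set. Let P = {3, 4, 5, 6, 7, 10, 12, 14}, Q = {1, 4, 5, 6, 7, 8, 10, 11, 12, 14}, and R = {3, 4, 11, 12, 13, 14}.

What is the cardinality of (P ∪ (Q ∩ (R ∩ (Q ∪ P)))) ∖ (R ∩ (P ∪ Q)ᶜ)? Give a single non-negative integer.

9

Q ∪ P = {1, 3, 4, 5, 6, 7, 8, 10, 11, 12, 14}
R ∩ (Q ∪ P) = {3, 4, 11, 12, 14}
Q ∩ (R ∩ (Q ∪ P)) = {4, 11, 12, 14}
P ∪ (Q ∩ (R ∩ (Q ∪ P))) = {3, 4, 5, 6, 7, 10, 11, 12, 14}
P ∪ Q = {1, 3, 4, 5, 6, 7, 8, 10, 11, 12, 14}
(P ∪ Q)ᶜ = {2, 9, 13}
R ∩ (P ∪ Q)ᶜ = {13}
(P ∪ (Q ∩ (R ∩ (Q ∪ P)))) ∖ (R ∩ (P ∪ Q)ᶜ) = {3, 4, 5, 6, 7, 10, 11, 12, 14}
|(P ∪ (Q ∩ (R ∩ (Q ∪ P)))) ∖ (R ∩ (P ∪ Q)ᶜ)| = 9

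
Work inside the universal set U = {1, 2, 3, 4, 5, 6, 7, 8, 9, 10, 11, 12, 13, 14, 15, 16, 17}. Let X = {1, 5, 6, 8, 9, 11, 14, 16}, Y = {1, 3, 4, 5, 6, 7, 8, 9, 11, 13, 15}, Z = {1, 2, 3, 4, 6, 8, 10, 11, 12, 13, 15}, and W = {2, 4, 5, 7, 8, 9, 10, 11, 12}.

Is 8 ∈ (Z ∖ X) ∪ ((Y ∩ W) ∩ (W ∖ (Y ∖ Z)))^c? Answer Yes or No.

No

8 ∈ Z and 8 ∈ X, so 8 ∉ Z ∖ X
8 ∈ Y and 8 ∈ W, so 8 ∈ Y ∩ W
8 ∈ Y and 8 ∈ Z, so 8 ∉ Y ∖ Z
8 ∈ W and 8 ∉ (Y ∖ Z), so 8 ∈ W ∖ (Y ∖ Z)
8 ∈ (Y ∩ W) and 8 ∈ (W ∖ (Y ∖ Z)), so 8 ∈ (Y ∩ W) ∩ (W ∖ (Y ∖ Z))
8 ∉ ((Y ∩ W) ∩ (W ∖ (Y ∖ Z)))^c since 8 ∈ ((Y ∩ W) ∩ (W ∖ (Y ∖ Z)))
8 ∉ (Z ∖ X) and 8 ∉ ((Y ∩ W) ∩ (W ∖ (Y ∖ Z)))^c, so 8 ∉ (Z ∖ X) ∪ ((Y ∩ W) ∩ (W ∖ (Y ∖ Z)))^c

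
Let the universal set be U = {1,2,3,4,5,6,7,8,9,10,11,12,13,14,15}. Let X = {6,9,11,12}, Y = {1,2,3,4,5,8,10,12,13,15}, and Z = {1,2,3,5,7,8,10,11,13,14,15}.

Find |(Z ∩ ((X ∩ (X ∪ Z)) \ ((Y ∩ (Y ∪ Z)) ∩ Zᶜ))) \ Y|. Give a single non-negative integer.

1

X ∪ Z = {1,2,3,5,6,7,8,9,10,11,12,13,14,15}
X ∩ (X ∪ Z) = {6,9,11,12}
Y ∪ Z = {1,2,3,4,5,7,8,10,11,12,13,14,15}
Y ∩ (Y ∪ Z) = {1,2,3,4,5,8,10,12,13,15}
Zᶜ = {4,6,9,12}
(Y ∩ (Y ∪ Z)) ∩ Zᶜ = {4,12}
(X ∩ (X ∪ Z)) \ ((Y ∩ (Y ∪ Z)) ∩ Zᶜ) = {6,9,11}
Z ∩ ((X ∩ (X ∪ Z)) \ ((Y ∩ (Y ∪ Z)) ∩ Zᶜ)) = {11}
(Z ∩ ((X ∩ (X ∪ Z)) \ ((Y ∩ (Y ∪ Z)) ∩ Zᶜ))) \ Y = {11}
|(Z ∩ ((X ∩ (X ∪ Z)) \ ((Y ∩ (Y ∪ Z)) ∩ Zᶜ))) \ Y| = 1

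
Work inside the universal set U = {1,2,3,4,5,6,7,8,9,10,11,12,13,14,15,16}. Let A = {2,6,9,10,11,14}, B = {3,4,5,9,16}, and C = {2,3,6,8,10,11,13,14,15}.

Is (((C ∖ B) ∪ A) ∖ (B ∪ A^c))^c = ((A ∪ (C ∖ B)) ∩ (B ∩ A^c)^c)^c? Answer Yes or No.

C ∖ B = {2,6,8,10,11,13,14,15}
(C ∖ B) ∪ A = {2,6,8,9,10,11,13,14,15}
A^c = {1,3,4,5,7,8,12,13,15,16}
B ∪ A^c = {1,3,4,5,7,8,9,12,13,15,16}
((C ∖ B) ∪ A) ∖ (B ∪ A^c) = {2,6,10,11,14}
(((C ∖ B) ∪ A) ∖ (B ∪ A^c))^c = {1,3,4,5,7,8,9,12,13,15,16}
A ∪ (C ∖ B) = {2,6,8,9,10,11,13,14,15}
B ∩ A^c = {3,4,5,16}
(B ∩ A^c)^c = {1,2,6,7,8,9,10,11,12,13,14,15}
(A ∪ (C ∖ B)) ∩ (B ∩ A^c)^c = {2,6,8,9,10,11,13,14,15}
((A ∪ (C ∖ B)) ∩ (B ∩ A^c)^c)^c = {1,3,4,5,7,12,16}
8 ∈ (((C ∖ B) ∪ A) ∖ (B ∪ A^c))^c but 8 ∉ ((A ∪ (C ∖ B)) ∩ (B ∩ A^c)^c)^c, so they differ.

No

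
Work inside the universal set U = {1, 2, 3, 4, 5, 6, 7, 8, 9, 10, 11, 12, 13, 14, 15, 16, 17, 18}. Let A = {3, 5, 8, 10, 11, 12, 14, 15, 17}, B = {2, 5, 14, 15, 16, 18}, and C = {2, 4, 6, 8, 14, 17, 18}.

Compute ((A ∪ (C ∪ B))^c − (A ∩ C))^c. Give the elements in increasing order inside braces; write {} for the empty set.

C ∪ B = {2, 4, 5, 6, 8, 14, 15, 16, 17, 18}
A ∪ (C ∪ B) = {2, 3, 4, 5, 6, 8, 10, 11, 12, 14, 15, 16, 17, 18}
(A ∪ (C ∪ B))^c = {1, 7, 9, 13}
A ∩ C = {8, 14, 17}
(A ∪ (C ∪ B))^c − (A ∩ C) = {1, 7, 9, 13}
((A ∪ (C ∪ B))^c − (A ∩ C))^c = {2, 3, 4, 5, 6, 8, 10, 11, 12, 14, 15, 16, 17, 18}

{2, 3, 4, 5, 6, 8, 10, 11, 12, 14, 15, 16, 17, 18}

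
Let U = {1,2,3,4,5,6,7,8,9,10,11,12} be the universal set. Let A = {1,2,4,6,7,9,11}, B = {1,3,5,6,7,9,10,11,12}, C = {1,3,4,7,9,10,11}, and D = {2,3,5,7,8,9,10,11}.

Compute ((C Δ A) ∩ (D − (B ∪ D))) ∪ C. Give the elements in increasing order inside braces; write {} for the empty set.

C Δ A = {2,3,6,10}
B ∪ D = {1,2,3,5,6,7,8,9,10,11,12}
D − (B ∪ D) = {}
(C Δ A) ∩ (D − (B ∪ D)) = {}
((C Δ A) ∩ (D − (B ∪ D))) ∪ C = {1,3,4,7,9,10,11}

{1,3,4,7,9,10,11}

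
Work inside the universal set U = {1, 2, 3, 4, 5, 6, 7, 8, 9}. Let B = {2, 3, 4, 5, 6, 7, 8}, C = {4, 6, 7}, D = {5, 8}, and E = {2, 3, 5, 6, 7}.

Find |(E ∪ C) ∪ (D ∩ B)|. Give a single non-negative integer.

E ∪ C = {2, 3, 4, 5, 6, 7}
D ∩ B = {5, 8}
(E ∪ C) ∪ (D ∩ B) = {2, 3, 4, 5, 6, 7, 8}
|(E ∪ C) ∪ (D ∩ B)| = 7

7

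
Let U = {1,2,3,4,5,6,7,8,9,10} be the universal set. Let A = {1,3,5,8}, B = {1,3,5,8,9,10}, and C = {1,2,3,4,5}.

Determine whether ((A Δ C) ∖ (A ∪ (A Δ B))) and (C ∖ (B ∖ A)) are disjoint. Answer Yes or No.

No

A Δ C = {2,4,8}
A Δ B = {9,10}
A ∪ (A Δ B) = {1,3,5,8,9,10}
(A Δ C) ∖ (A ∪ (A Δ B)) = {2,4}
B ∖ A = {9,10}
C ∖ (B ∖ A) = {1,2,3,4,5}
2 lies in both, so they are not disjoint.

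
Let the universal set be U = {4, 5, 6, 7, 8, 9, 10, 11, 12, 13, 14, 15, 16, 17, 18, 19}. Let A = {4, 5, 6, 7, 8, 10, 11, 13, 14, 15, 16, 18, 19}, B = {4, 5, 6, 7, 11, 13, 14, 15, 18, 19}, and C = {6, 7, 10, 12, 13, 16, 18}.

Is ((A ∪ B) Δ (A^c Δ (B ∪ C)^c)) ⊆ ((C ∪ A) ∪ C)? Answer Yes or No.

Yes

A ∪ B = {4, 5, 6, 7, 8, 10, 11, 13, 14, 15, 16, 18, 19}
A^c = {9, 12, 17}
B ∪ C = {4, 5, 6, 7, 10, 11, 12, 13, 14, 15, 16, 18, 19}
(B ∪ C)^c = {8, 9, 17}
A^c Δ (B ∪ C)^c = {8, 12}
(A ∪ B) Δ (A^c Δ (B ∪ C)^c) = {4, 5, 6, 7, 10, 11, 12, 13, 14, 15, 16, 18, 19}
C ∪ A = {4, 5, 6, 7, 8, 10, 11, 12, 13, 14, 15, 16, 18, 19}
(C ∪ A) ∪ C = {4, 5, 6, 7, 8, 10, 11, 12, 13, 14, 15, 16, 18, 19}
Every element of {4, 5, 6, 7, 10, 11, 12, 13, 14, 15, 16, 18, 19} is in {4, 5, 6, 7, 8, 10, 11, 12, 13, 14, 15, 16, 18, 19}, so (A ∪ B) Δ (A^c Δ (B ∪ C)^c) ⊆ (C ∪ A) ∪ C.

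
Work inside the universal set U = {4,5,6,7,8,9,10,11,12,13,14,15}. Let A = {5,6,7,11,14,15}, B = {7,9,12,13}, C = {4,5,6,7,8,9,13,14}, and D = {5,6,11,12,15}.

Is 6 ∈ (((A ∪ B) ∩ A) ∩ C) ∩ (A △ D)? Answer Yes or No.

No

6 ∈ A and 6 ∉ B, so 6 ∈ A ∪ B
6 ∈ (A ∪ B) and 6 ∈ A, so 6 ∈ (A ∪ B) ∩ A
6 ∈ ((A ∪ B) ∩ A) and 6 ∈ C, so 6 ∈ ((A ∪ B) ∩ A) ∩ C
6 ∈ A and 6 ∈ D, so 6 ∉ A △ D
6 ∈ (((A ∪ B) ∩ A) ∩ C) and 6 ∉ (A △ D), so 6 ∉ (((A ∪ B) ∩ A) ∩ C) ∩ (A △ D)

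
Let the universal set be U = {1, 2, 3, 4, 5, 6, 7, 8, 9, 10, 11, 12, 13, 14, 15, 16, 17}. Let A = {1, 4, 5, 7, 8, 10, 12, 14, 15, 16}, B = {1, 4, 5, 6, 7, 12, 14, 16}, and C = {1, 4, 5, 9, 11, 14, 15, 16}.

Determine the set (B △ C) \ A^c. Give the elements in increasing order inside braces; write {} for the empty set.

{7, 12, 15}

B △ C = {6, 7, 9, 11, 12, 15}
A^c = {2, 3, 6, 9, 11, 13, 17}
(B △ C) \ A^c = {7, 12, 15}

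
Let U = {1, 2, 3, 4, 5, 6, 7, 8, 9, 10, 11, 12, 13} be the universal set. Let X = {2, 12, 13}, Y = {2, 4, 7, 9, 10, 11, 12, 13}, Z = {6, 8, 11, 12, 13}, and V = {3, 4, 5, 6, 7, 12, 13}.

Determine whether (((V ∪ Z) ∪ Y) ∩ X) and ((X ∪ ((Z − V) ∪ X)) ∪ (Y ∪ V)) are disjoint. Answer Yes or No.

No

V ∪ Z = {3, 4, 5, 6, 7, 8, 11, 12, 13}
(V ∪ Z) ∪ Y = {2, 3, 4, 5, 6, 7, 8, 9, 10, 11, 12, 13}
((V ∪ Z) ∪ Y) ∩ X = {2, 12, 13}
Z − V = {8, 11}
(Z − V) ∪ X = {2, 8, 11, 12, 13}
X ∪ ((Z − V) ∪ X) = {2, 8, 11, 12, 13}
Y ∪ V = {2, 3, 4, 5, 6, 7, 9, 10, 11, 12, 13}
(X ∪ ((Z − V) ∪ X)) ∪ (Y ∪ V) = {2, 3, 4, 5, 6, 7, 8, 9, 10, 11, 12, 13}
2 lies in both, so they are not disjoint.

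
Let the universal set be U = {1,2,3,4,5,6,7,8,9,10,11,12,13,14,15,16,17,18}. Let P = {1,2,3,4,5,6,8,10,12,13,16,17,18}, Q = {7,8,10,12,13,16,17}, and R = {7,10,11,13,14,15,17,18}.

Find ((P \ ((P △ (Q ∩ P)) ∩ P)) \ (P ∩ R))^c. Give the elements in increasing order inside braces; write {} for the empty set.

{1,2,3,4,5,6,7,9,10,11,13,14,15,17,18}

Q ∩ P = {8,10,12,13,16,17}
P △ (Q ∩ P) = {1,2,3,4,5,6,18}
(P △ (Q ∩ P)) ∩ P = {1,2,3,4,5,6,18}
P \ ((P △ (Q ∩ P)) ∩ P) = {8,10,12,13,16,17}
P ∩ R = {10,13,17,18}
(P \ ((P △ (Q ∩ P)) ∩ P)) \ (P ∩ R) = {8,12,16}
((P \ ((P △ (Q ∩ P)) ∩ P)) \ (P ∩ R))^c = {1,2,3,4,5,6,7,9,10,11,13,14,15,17,18}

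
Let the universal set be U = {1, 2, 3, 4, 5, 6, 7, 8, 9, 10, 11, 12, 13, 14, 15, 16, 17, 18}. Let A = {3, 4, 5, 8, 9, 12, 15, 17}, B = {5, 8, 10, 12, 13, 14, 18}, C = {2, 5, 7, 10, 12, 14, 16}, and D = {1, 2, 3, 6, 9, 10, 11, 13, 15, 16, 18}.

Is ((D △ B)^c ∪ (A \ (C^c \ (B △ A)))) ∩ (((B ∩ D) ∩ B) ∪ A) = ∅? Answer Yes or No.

D △ B = {1, 2, 3, 5, 6, 8, 9, 11, 12, 14, 15, 16}
(D △ B)^c = {4, 7, 10, 13, 17, 18}
C^c = {1, 3, 4, 6, 8, 9, 11, 13, 15, 17, 18}
B △ A = {3, 4, 9, 10, 13, 14, 15, 17, 18}
C^c \ (B △ A) = {1, 6, 8, 11}
A \ (C^c \ (B △ A)) = {3, 4, 5, 9, 12, 15, 17}
(D △ B)^c ∪ (A \ (C^c \ (B △ A))) = {3, 4, 5, 7, 9, 10, 12, 13, 15, 17, 18}
B ∩ D = {10, 13, 18}
(B ∩ D) ∩ B = {10, 13, 18}
((B ∩ D) ∩ B) ∪ A = {3, 4, 5, 8, 9, 10, 12, 13, 15, 17, 18}
3 lies in both, so they are not disjoint.

No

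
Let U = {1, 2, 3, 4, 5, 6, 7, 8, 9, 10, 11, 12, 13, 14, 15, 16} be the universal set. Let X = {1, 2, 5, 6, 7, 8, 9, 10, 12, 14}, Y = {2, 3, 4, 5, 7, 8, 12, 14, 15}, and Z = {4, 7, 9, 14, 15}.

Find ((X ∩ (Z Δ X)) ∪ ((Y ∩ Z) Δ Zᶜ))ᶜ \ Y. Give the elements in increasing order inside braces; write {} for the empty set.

{9}

Z Δ X = {1, 2, 4, 5, 6, 8, 10, 12, 15}
X ∩ (Z Δ X) = {1, 2, 5, 6, 8, 10, 12}
Y ∩ Z = {4, 7, 14, 15}
Zᶜ = {1, 2, 3, 5, 6, 8, 10, 11, 12, 13, 16}
(Y ∩ Z) Δ Zᶜ = {1, 2, 3, 4, 5, 6, 7, 8, 10, 11, 12, 13, 14, 15, 16}
(X ∩ (Z Δ X)) ∪ ((Y ∩ Z) Δ Zᶜ) = {1, 2, 3, 4, 5, 6, 7, 8, 10, 11, 12, 13, 14, 15, 16}
((X ∩ (Z Δ X)) ∪ ((Y ∩ Z) Δ Zᶜ))ᶜ = {9}
((X ∩ (Z Δ X)) ∪ ((Y ∩ Z) Δ Zᶜ))ᶜ \ Y = {9}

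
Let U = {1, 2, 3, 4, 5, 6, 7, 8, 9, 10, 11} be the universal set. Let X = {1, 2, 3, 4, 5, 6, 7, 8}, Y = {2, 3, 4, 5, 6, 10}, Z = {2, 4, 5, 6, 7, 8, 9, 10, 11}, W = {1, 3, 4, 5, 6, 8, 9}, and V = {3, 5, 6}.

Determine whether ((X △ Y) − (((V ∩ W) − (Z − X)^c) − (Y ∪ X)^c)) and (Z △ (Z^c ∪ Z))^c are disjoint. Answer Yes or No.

X △ Y = {1, 7, 8, 10}
V ∩ W = {3, 5, 6}
Z − X = {9, 10, 11}
(Z − X)^c = {1, 2, 3, 4, 5, 6, 7, 8}
(V ∩ W) − (Z − X)^c = {}
Y ∪ X = {1, 2, 3, 4, 5, 6, 7, 8, 10}
(Y ∪ X)^c = {9, 11}
((V ∩ W) − (Z − X)^c) − (Y ∪ X)^c = {}
(X △ Y) − (((V ∩ W) − (Z − X)^c) − (Y ∪ X)^c) = {1, 7, 8, 10}
Z^c = {1, 3}
Z^c ∪ Z = {1, 2, 3, 4, 5, 6, 7, 8, 9, 10, 11}
Z △ (Z^c ∪ Z) = {1, 3}
(Z △ (Z^c ∪ Z))^c = {2, 4, 5, 6, 7, 8, 9, 10, 11}
7 lies in both, so they are not disjoint.

No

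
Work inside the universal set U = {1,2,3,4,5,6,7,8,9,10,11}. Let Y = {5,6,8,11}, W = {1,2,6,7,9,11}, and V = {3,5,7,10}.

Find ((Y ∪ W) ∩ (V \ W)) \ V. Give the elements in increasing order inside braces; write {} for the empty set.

Y ∪ W = {1,2,5,6,7,8,9,11}
V \ W = {3,5,10}
(Y ∪ W) ∩ (V \ W) = {5}
((Y ∪ W) ∩ (V \ W)) \ V = {}

{}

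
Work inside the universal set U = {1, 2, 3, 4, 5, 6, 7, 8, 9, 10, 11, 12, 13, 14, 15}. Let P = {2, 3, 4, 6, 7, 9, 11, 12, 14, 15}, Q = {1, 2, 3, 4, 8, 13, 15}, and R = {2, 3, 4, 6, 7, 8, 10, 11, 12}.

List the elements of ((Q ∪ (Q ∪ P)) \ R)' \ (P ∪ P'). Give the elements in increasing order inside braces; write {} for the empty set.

{}

Q ∪ P = {1, 2, 3, 4, 6, 7, 8, 9, 11, 12, 13, 14, 15}
Q ∪ (Q ∪ P) = {1, 2, 3, 4, 6, 7, 8, 9, 11, 12, 13, 14, 15}
(Q ∪ (Q ∪ P)) \ R = {1, 9, 13, 14, 15}
((Q ∪ (Q ∪ P)) \ R)' = {2, 3, 4, 5, 6, 7, 8, 10, 11, 12}
P' = {1, 5, 8, 10, 13}
P ∪ P' = {1, 2, 3, 4, 5, 6, 7, 8, 9, 10, 11, 12, 13, 14, 15}
((Q ∪ (Q ∪ P)) \ R)' \ (P ∪ P') = {}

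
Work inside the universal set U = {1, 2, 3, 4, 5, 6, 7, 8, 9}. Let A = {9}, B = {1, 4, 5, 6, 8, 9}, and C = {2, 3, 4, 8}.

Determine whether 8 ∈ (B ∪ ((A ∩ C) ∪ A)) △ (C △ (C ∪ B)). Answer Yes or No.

Yes

8 ∉ A and 8 ∈ C, so 8 ∉ A ∩ C
8 ∉ (A ∩ C) and 8 ∉ A, so 8 ∉ (A ∩ C) ∪ A
8 ∈ B and 8 ∉ ((A ∩ C) ∪ A), so 8 ∈ B ∪ ((A ∩ C) ∪ A)
8 ∈ C and 8 ∈ B, so 8 ∈ C ∪ B
8 ∈ C and 8 ∈ (C ∪ B), so 8 ∉ C △ (C ∪ B)
8 ∈ (B ∪ ((A ∩ C) ∪ A)) and 8 ∉ (C △ (C ∪ B)), so 8 ∈ (B ∪ ((A ∩ C) ∪ A)) △ (C △ (C ∪ B))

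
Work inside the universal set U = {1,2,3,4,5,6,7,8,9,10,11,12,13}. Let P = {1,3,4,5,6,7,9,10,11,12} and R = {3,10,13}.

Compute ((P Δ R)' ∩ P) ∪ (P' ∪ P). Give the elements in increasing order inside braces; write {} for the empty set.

{1,2,3,4,5,6,7,8,9,10,11,12,13}

P Δ R = {1,4,5,6,7,9,11,12,13}
(P Δ R)' = {2,3,8,10}
(P Δ R)' ∩ P = {3,10}
P' = {2,8,13}
P' ∪ P = {1,2,3,4,5,6,7,8,9,10,11,12,13}
((P Δ R)' ∩ P) ∪ (P' ∪ P) = {1,2,3,4,5,6,7,8,9,10,11,12,13}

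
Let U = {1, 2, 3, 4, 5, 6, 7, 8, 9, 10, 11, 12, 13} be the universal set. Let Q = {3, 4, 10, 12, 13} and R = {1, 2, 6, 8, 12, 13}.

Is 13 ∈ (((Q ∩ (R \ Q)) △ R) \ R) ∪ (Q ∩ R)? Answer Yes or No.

13 ∈ R and 13 ∈ Q, so 13 ∉ R \ Q
13 ∈ Q and 13 ∉ (R \ Q), so 13 ∉ Q ∩ (R \ Q)
13 ∉ (Q ∩ (R \ Q)) and 13 ∈ R, so 13 ∈ (Q ∩ (R \ Q)) △ R
13 ∈ ((Q ∩ (R \ Q)) △ R) and 13 ∈ R, so 13 ∉ ((Q ∩ (R \ Q)) △ R) \ R
13 ∈ Q and 13 ∈ R, so 13 ∈ Q ∩ R
13 ∉ (((Q ∩ (R \ Q)) △ R) \ R) and 13 ∈ (Q ∩ R), so 13 ∈ (((Q ∩ (R \ Q)) △ R) \ R) ∪ (Q ∩ R)

Yes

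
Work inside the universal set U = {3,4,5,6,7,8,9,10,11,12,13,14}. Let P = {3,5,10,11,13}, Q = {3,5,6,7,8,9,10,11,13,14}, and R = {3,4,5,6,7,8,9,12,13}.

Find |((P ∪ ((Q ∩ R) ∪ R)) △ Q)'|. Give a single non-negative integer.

9

Q ∩ R = {3,5,6,7,8,9,13}
(Q ∩ R) ∪ R = {3,4,5,6,7,8,9,12,13}
P ∪ ((Q ∩ R) ∪ R) = {3,4,5,6,7,8,9,10,11,12,13}
(P ∪ ((Q ∩ R) ∪ R)) △ Q = {4,12,14}
((P ∪ ((Q ∩ R) ∪ R)) △ Q)' = {3,5,6,7,8,9,10,11,13}
|((P ∪ ((Q ∩ R) ∪ R)) △ Q)'| = 9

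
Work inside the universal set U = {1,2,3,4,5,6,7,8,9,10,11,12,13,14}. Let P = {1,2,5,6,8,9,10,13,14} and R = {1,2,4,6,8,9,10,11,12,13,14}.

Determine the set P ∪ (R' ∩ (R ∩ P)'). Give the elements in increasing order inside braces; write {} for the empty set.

R' = {3,5,7}
R ∩ P = {1,2,6,8,9,10,13,14}
(R ∩ P)' = {3,4,5,7,11,12}
R' ∩ (R ∩ P)' = {3,5,7}
P ∪ (R' ∩ (R ∩ P)') = {1,2,3,5,6,7,8,9,10,13,14}

{1,2,3,5,6,7,8,9,10,13,14}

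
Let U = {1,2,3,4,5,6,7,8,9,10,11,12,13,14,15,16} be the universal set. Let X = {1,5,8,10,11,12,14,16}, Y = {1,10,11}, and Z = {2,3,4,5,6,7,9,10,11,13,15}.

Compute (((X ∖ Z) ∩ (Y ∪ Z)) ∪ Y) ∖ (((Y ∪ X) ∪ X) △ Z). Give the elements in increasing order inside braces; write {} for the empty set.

{10,11}

X ∖ Z = {1,8,12,14,16}
Y ∪ Z = {1,2,3,4,5,6,7,9,10,11,13,15}
(X ∖ Z) ∩ (Y ∪ Z) = {1}
((X ∖ Z) ∩ (Y ∪ Z)) ∪ Y = {1,10,11}
Y ∪ X = {1,5,8,10,11,12,14,16}
(Y ∪ X) ∪ X = {1,5,8,10,11,12,14,16}
((Y ∪ X) ∪ X) △ Z = {1,2,3,4,6,7,8,9,12,13,14,15,16}
(((X ∖ Z) ∩ (Y ∪ Z)) ∪ Y) ∖ (((Y ∪ X) ∪ X) △ Z) = {10,11}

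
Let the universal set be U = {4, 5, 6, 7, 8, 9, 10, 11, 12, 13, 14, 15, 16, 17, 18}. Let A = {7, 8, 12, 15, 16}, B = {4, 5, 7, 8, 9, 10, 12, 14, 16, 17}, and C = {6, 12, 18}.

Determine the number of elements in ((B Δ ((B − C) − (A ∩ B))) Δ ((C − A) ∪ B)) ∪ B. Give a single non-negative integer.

12

B − C = {4, 5, 7, 8, 9, 10, 14, 16, 17}
A ∩ B = {7, 8, 12, 16}
(B − C) − (A ∩ B) = {4, 5, 9, 10, 14, 17}
B Δ ((B − C) − (A ∩ B)) = {7, 8, 12, 16}
C − A = {6, 18}
(C − A) ∪ B = {4, 5, 6, 7, 8, 9, 10, 12, 14, 16, 17, 18}
(B Δ ((B − C) − (A ∩ B))) Δ ((C − A) ∪ B) = {4, 5, 6, 9, 10, 14, 17, 18}
((B Δ ((B − C) − (A ∩ B))) Δ ((C − A) ∪ B)) ∪ B = {4, 5, 6, 7, 8, 9, 10, 12, 14, 16, 17, 18}
|((B Δ ((B − C) − (A ∩ B))) Δ ((C − A) ∪ B)) ∪ B| = 12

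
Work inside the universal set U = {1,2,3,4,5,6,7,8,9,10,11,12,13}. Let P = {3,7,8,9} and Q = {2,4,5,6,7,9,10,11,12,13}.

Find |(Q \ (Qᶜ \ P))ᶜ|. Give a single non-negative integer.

3

Qᶜ = {1,3,8}
Qᶜ \ P = {1}
Q \ (Qᶜ \ P) = {2,4,5,6,7,9,10,11,12,13}
(Q \ (Qᶜ \ P))ᶜ = {1,3,8}
|(Q \ (Qᶜ \ P))ᶜ| = 3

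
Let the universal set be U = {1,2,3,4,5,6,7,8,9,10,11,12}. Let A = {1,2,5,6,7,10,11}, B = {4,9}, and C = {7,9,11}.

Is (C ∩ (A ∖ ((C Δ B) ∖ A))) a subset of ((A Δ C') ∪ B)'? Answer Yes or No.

No

C Δ B = {4,7,11}
(C Δ B) ∖ A = {4}
A ∖ ((C Δ B) ∖ A) = {1,2,5,6,7,10,11}
C ∩ (A ∖ ((C Δ B) ∖ A)) = {7,11}
C' = {1,2,3,4,5,6,8,10,12}
A Δ C' = {3,4,7,8,11,12}
(A Δ C') ∪ B = {3,4,7,8,9,11,12}
((A Δ C') ∪ B)' = {1,2,5,6,10}
7 ∈ C ∩ (A ∖ ((C Δ B) ∖ A)) but 7 ∉ ((A Δ C') ∪ B)', so the inclusion fails.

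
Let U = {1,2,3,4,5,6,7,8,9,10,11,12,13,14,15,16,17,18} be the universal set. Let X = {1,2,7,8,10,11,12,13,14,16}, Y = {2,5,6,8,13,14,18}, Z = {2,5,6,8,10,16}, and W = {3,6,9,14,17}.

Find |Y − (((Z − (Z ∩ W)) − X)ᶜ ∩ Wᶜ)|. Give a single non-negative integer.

3

Z ∩ W = {6}
Z − (Z ∩ W) = {2,5,8,10,16}
(Z − (Z ∩ W)) − X = {5}
((Z − (Z ∩ W)) − X)ᶜ = {1,2,3,4,6,7,8,9,10,11,12,13,14,15,16,17,18}
Wᶜ = {1,2,4,5,7,8,10,11,12,13,15,16,18}
((Z − (Z ∩ W)) − X)ᶜ ∩ Wᶜ = {1,2,4,7,8,10,11,12,13,15,16,18}
Y − (((Z − (Z ∩ W)) − X)ᶜ ∩ Wᶜ) = {5,6,14}
|Y − (((Z − (Z ∩ W)) − X)ᶜ ∩ Wᶜ)| = 3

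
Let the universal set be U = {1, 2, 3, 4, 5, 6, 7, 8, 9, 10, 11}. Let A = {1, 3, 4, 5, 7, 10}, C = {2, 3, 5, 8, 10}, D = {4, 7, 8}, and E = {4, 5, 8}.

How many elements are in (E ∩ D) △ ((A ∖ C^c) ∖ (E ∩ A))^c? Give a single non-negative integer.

E ∩ D = {4, 8}
C^c = {1, 4, 6, 7, 9, 11}
A ∖ C^c = {3, 5, 10}
E ∩ A = {4, 5}
(A ∖ C^c) ∖ (E ∩ A) = {3, 10}
((A ∖ C^c) ∖ (E ∩ A))^c = {1, 2, 4, 5, 6, 7, 8, 9, 11}
(E ∩ D) △ ((A ∖ C^c) ∖ (E ∩ A))^c = {1, 2, 5, 6, 7, 9, 11}
|(E ∩ D) △ ((A ∖ C^c) ∖ (E ∩ A))^c| = 7

7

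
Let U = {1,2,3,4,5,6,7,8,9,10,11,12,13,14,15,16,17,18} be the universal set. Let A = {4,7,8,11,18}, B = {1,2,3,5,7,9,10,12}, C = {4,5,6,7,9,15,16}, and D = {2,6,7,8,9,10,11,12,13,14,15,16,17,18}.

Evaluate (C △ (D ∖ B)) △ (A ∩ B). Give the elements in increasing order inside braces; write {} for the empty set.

D ∖ B = {6,8,11,13,14,15,16,17,18}
C △ (D ∖ B) = {4,5,7,8,9,11,13,14,17,18}
A ∩ B = {7}
(C △ (D ∖ B)) △ (A ∩ B) = {4,5,8,9,11,13,14,17,18}

{4,5,8,9,11,13,14,17,18}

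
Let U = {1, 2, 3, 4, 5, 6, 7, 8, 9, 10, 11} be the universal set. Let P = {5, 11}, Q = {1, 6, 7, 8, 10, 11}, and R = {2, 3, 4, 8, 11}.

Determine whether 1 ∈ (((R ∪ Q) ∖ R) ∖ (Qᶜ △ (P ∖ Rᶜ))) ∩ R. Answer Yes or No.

No

1 ∉ R and 1 ∈ Q, so 1 ∈ R ∪ Q
1 ∈ (R ∪ Q) and 1 ∉ R, so 1 ∈ (R ∪ Q) ∖ R
1 ∈ Q, so 1 ∉ Qᶜ
1 ∉ R, so 1 ∈ Rᶜ
1 ∉ P and 1 ∈ Rᶜ, so 1 ∉ P ∖ Rᶜ
1 ∉ Qᶜ and 1 ∉ (P ∖ Rᶜ), so 1 ∉ Qᶜ △ (P ∖ Rᶜ)
1 ∈ ((R ∪ Q) ∖ R) and 1 ∉ (Qᶜ △ (P ∖ Rᶜ)), so 1 ∈ ((R ∪ Q) ∖ R) ∖ (Qᶜ △ (P ∖ Rᶜ))
1 ∈ (((R ∪ Q) ∖ R) ∖ (Qᶜ △ (P ∖ Rᶜ))) and 1 ∉ R, so 1 ∉ (((R ∪ Q) ∖ R) ∖ (Qᶜ △ (P ∖ Rᶜ))) ∩ R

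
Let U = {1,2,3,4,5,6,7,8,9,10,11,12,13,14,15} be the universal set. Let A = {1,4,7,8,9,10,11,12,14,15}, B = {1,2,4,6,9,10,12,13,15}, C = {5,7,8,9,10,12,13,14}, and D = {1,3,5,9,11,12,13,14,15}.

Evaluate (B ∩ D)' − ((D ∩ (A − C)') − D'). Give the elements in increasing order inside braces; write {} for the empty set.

{2,4,6,7,8,10,11}

B ∩ D = {1,9,12,13,15}
(B ∩ D)' = {2,3,4,5,6,7,8,10,11,14}
A − C = {1,4,11,15}
(A − C)' = {2,3,5,6,7,8,9,10,12,13,14}
D ∩ (A − C)' = {3,5,9,12,13,14}
D' = {2,4,6,7,8,10}
(D ∩ (A − C)') − D' = {3,5,9,12,13,14}
(B ∩ D)' − ((D ∩ (A − C)') − D') = {2,4,6,7,8,10,11}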